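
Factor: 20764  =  2^2 * 29^1*179^1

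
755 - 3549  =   - 2794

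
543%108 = 3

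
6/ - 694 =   -  3/347 = -0.01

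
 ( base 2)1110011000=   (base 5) 12140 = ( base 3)1021002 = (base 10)920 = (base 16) 398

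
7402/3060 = 3701/1530 = 2.42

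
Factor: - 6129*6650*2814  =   - 2^2*3^4*5^2 * 7^2*19^1*67^1*227^1= - 114692589900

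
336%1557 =336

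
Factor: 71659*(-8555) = - 613042745= - 5^1*7^1*29^2 * 59^1 * 353^1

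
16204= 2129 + 14075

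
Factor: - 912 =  - 2^4*3^1*19^1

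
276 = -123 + 399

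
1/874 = 1/874 = 0.00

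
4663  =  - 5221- - 9884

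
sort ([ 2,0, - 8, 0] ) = [ - 8,0,0, 2 ] 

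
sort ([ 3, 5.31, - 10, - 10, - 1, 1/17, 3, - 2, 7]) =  [  -  10, - 10, - 2, - 1,1/17,3 , 3 , 5.31,7 ]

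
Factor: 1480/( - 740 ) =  - 2^1= - 2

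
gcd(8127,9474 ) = 3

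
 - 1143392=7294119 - 8437511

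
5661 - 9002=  - 3341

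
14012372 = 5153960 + 8858412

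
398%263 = 135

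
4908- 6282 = - 1374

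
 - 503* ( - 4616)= 2321848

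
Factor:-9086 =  - 2^1*7^1 * 11^1*59^1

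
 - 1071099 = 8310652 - 9381751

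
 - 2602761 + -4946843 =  - 7549604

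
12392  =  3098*4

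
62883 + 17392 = 80275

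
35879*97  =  3480263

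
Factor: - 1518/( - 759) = 2^1 = 2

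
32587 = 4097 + 28490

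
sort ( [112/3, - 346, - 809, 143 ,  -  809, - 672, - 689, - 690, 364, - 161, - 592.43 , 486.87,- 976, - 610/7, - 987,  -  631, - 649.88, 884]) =[ - 987, - 976, - 809, - 809 ,-690, - 689 , - 672,-649.88, - 631, - 592.43, - 346, - 161, - 610/7,112/3, 143 , 364, 486.87,884] 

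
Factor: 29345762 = 2^1* 2539^1*5779^1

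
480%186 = 108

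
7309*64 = 467776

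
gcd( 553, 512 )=1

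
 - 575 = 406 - 981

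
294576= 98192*3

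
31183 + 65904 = 97087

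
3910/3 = 3910/3 = 1303.33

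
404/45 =404/45 = 8.98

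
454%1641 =454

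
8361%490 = 31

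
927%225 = 27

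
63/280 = 9/40 = 0.23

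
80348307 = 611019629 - 530671322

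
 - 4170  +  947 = -3223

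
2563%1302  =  1261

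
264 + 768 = 1032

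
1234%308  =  2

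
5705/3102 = 1 + 2603/3102= 1.84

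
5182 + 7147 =12329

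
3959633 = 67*59099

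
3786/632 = 5 + 313/316=5.99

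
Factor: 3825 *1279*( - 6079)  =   - 3^2*5^2*17^1*1279^1*6079^1 = - 29739531825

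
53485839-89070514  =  -35584675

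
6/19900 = 3/9950=0.00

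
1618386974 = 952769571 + 665617403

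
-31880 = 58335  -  90215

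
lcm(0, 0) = 0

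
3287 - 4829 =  - 1542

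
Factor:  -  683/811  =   - 683^1*811^( - 1 )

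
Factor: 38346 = 2^1*3^1*7^1 * 11^1*83^1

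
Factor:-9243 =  - 3^2*13^1*79^1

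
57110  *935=53397850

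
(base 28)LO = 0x264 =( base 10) 612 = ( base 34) I0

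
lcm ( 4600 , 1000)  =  23000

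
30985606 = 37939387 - 6953781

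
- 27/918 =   -  1/34 = -0.03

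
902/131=6+116/131 = 6.89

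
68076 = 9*7564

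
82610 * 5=413050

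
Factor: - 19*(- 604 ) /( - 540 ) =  - 3^(- 3)*5^( - 1 )*19^1*151^1 = - 2869/135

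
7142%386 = 194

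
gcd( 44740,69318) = 2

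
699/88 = 699/88 = 7.94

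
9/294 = 3/98=0.03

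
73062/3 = 24354 = 24354.00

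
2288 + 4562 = 6850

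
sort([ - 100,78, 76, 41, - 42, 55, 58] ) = [ - 100,-42, 41,55 , 58,76,78 ]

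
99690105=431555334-331865229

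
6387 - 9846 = -3459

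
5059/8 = 5059/8 = 632.38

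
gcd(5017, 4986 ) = 1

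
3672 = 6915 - 3243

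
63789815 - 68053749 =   -  4263934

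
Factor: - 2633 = -2633^1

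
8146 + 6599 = 14745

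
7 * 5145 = 36015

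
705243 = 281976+423267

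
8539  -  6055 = 2484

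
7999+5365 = 13364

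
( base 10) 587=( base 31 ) it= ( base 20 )197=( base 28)KR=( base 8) 1113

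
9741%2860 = 1161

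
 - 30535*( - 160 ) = 4885600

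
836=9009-8173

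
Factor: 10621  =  13^1*19^1*43^1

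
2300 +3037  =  5337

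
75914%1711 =630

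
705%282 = 141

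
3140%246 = 188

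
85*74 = 6290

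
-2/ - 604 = 1/302 = 0.00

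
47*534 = 25098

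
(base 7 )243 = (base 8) 201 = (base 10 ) 129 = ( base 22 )5J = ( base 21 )63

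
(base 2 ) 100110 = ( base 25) 1D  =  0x26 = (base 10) 38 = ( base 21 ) 1h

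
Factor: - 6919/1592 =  - 2^(  -  3) * 11^1 * 17^1 * 37^1*199^( - 1 )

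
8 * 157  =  1256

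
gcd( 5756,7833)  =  1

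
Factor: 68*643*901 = 2^2*17^2 * 53^1*643^1 =39395324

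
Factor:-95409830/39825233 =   -  2^1*5^1*7^( - 1) * 19^1*653^1 * 769^1*2273^( - 1 )*2503^(  -  1 ) 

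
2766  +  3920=6686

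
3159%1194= 771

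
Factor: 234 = 2^1 *3^2*13^1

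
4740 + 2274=7014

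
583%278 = 27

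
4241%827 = 106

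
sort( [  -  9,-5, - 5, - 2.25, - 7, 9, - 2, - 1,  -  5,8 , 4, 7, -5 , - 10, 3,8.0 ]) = [ - 10,-9,-7 , - 5, - 5, - 5, - 5,-2.25, - 2,  -  1,3,  4,7,8,8.0,9]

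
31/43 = 31/43 = 0.72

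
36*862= 31032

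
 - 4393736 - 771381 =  - 5165117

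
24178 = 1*24178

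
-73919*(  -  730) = 53960870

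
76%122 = 76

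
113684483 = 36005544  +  77678939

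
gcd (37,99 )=1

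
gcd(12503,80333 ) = 1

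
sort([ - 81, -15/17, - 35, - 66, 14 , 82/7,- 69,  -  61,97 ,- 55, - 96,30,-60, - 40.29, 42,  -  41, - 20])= [-96, - 81, - 69,-66, - 61  ,  -  60 ,-55,- 41, - 40.29, -35, - 20, - 15/17,82/7,14 , 30,42, 97 ]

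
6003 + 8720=14723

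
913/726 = 83/66 = 1.26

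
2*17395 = 34790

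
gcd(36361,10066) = 1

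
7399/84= 1057/12 = 88.08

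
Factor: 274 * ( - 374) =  - 102476 = - 2^2*11^1 * 17^1 * 137^1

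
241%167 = 74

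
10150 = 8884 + 1266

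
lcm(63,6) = 126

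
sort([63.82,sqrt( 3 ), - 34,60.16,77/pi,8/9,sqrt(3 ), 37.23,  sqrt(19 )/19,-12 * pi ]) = [  -  12*pi, - 34,sqrt(19)/19,8/9,sqrt( 3 ), sqrt ( 3 ),77/pi , 37.23,60.16,63.82 ]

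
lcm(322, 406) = 9338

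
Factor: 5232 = 2^4*3^1*109^1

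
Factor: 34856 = 2^3 * 4357^1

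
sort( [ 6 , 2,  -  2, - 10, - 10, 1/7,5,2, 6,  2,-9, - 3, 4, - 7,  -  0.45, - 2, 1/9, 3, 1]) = [  -  10, - 10, - 9 , - 7, - 3, - 2 , - 2, - 0.45,1/9, 1/7, 1, 2, 2,2,  3, 4, 5, 6, 6] 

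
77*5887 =453299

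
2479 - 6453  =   - 3974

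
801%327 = 147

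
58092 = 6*9682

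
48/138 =8/23 = 0.35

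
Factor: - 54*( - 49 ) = 2^1*3^3 * 7^2 = 2646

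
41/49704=41/49704 = 0.00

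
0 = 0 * 91945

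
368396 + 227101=595497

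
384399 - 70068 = 314331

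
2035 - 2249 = -214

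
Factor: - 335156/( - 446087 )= 2^2*23^1*3643^1*446087^( - 1)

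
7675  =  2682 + 4993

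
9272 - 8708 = 564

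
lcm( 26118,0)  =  0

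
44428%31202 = 13226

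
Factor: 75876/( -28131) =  - 2^2*6323^1*9377^(-1 ) = - 25292/9377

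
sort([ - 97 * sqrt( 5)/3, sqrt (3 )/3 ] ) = [ - 97*sqrt( 5)/3, sqrt( 3)/3]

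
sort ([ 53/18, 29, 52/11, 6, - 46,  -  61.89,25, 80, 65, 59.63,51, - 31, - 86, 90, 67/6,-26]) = [ - 86, - 61.89,-46, - 31, - 26,  53/18, 52/11, 6,67/6, 25, 29, 51, 59.63, 65,  80,90] 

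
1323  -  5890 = -4567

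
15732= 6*2622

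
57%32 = 25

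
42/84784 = 3/6056 = 0.00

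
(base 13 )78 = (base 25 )3o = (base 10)99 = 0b1100011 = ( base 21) 4f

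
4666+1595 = 6261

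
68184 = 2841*24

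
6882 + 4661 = 11543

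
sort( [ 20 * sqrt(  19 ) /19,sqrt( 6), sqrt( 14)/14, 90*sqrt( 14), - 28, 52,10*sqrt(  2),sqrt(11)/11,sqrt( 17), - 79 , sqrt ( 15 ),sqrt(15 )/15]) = [  -  79, - 28,sqrt(15)/15, sqrt( 14)/14, sqrt (11)/11,  sqrt ( 6 ),  sqrt( 15), sqrt( 17 ),20*sqrt( 19 )/19,10 * sqrt(2),  52,  90 * sqrt(14 ) ] 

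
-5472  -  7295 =-12767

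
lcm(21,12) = 84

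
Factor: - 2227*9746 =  - 2^1*11^1 * 17^1*131^1*443^1=- 21704342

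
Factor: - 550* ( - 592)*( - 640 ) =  - 208384000=- 2^12*5^3*11^1*37^1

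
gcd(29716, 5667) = 1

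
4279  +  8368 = 12647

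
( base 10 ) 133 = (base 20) 6d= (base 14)97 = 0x85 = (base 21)67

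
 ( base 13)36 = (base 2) 101101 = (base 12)39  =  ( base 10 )45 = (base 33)1C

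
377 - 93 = 284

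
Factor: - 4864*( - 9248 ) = 2^13*17^2*19^1  =  44982272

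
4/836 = 1/209 = 0.00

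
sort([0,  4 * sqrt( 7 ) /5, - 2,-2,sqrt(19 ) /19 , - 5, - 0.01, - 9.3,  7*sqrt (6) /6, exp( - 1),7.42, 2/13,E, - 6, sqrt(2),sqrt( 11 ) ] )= [ - 9.3, - 6 , - 5, - 2, - 2, - 0.01,0, 2/13, sqrt(19 ) /19, exp( - 1 ), sqrt( 2 ),4*sqrt( 7)/5 , E, 7*sqrt( 6 ) /6, sqrt(11),7.42 ] 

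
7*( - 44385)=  - 310695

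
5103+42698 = 47801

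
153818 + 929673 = 1083491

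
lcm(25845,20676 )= 103380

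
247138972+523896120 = 771035092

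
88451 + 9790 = 98241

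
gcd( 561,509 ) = 1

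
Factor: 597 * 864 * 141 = 72728928  =  2^5*3^5 * 47^1*199^1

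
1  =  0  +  1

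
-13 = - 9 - 4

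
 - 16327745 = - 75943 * 215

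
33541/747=44 + 673/747 = 44.90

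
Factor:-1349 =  - 19^1*71^1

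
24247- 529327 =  - 505080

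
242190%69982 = 32244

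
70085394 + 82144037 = 152229431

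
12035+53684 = 65719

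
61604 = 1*61604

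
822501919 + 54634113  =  877136032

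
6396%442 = 208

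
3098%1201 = 696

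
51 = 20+31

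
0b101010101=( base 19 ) hi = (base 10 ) 341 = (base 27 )CH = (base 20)H1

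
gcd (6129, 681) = 681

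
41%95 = 41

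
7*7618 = 53326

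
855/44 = 855/44 = 19.43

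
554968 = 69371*8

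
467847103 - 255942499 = 211904604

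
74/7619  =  74/7619 =0.01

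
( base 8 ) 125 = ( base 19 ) 49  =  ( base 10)85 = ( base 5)320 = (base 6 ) 221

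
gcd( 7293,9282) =663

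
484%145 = 49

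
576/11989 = 576/11989=   0.05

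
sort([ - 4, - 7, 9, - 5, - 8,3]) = [ - 8, - 7, - 5, - 4,3 , 9]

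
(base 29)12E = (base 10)913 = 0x391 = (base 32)SH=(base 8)1621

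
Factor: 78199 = 11^1*7109^1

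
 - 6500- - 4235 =-2265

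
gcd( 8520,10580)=20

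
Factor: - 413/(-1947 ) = 3^( - 1 )*7^1*11^(  -  1) = 7/33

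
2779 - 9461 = -6682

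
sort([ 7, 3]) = [ 3,  7 ] 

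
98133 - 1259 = 96874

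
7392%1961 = 1509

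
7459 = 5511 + 1948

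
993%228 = 81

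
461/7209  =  461/7209  =  0.06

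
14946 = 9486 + 5460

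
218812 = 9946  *22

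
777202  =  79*9838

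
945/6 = 157 + 1/2 = 157.50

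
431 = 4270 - 3839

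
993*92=91356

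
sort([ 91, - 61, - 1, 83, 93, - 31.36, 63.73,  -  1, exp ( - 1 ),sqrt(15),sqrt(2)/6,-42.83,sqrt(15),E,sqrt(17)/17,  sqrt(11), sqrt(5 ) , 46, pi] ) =[ - 61, - 42.83, - 31.36, - 1,  -  1  ,  sqrt(2 )/6,sqrt(17)/17 , exp( - 1),sqrt( 5 ), E, pi, sqrt( 11 ),sqrt(15),sqrt( 15 ), 46 , 63.73, 83, 91,93 ] 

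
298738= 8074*37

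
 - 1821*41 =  - 74661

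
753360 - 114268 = 639092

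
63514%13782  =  8386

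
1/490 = 1/490  =  0.00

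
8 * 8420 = 67360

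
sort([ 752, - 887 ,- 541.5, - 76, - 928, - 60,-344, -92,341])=[ - 928, - 887, -541.5 , - 344,-92,-76, - 60, 341, 752] 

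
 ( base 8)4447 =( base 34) 20v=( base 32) 297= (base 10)2343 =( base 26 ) 3c3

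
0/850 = 0 = 0.00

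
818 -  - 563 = 1381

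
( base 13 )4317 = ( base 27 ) CL0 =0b10010001100011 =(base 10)9315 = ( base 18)1ad9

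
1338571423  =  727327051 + 611244372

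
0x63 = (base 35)2t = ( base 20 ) 4J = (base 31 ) 36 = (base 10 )99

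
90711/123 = 737 + 20/41 = 737.49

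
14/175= 2/25= 0.08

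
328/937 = 328/937=0.35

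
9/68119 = 9/68119 =0.00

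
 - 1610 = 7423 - 9033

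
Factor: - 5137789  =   - 5137789^1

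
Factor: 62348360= 2^3*5^1*1558709^1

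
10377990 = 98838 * 105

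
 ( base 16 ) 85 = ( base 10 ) 133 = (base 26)53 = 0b10000101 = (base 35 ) 3s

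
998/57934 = 499/28967 = 0.02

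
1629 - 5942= -4313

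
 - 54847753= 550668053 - 605515806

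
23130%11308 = 514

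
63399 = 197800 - 134401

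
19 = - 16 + 35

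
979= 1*979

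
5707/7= 5707/7 =815.29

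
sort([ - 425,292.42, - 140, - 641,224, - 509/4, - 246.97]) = [ - 641, - 425 ,-246.97, - 140, - 509/4 , 224, 292.42 ]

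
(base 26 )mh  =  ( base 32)id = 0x24d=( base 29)K9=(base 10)589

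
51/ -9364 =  - 51/9364 = - 0.01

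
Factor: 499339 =19^1*41^1*641^1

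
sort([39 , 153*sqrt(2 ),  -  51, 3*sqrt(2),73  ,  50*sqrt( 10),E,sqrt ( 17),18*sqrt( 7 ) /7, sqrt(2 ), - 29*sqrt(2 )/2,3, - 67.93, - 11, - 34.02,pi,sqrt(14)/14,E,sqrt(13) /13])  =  [  -  67.93,-51 , - 34.02 , - 29*sqrt (2)/2,-11,sqrt(14)/14,sqrt(13 ) /13,sqrt(2 ),E , E,3, pi,sqrt(17),3*sqrt( 2 ), 18*sqrt( 7)/7, 39,73,50*sqrt(10),  153*sqrt(2 )]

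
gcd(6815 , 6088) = 1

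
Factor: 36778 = 2^1*7^1*37^1*71^1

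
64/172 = 16/43 = 0.37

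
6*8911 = 53466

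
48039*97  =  4659783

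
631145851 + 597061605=1228207456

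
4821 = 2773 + 2048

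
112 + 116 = 228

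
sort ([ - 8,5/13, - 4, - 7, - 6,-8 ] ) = [ - 8, - 8,-7, - 6 , - 4, 5/13] 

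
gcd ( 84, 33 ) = 3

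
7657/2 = 7657/2 = 3828.50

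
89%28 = 5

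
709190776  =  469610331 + 239580445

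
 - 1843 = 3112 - 4955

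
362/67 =5+27/67 = 5.40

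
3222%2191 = 1031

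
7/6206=7/6206 = 0.00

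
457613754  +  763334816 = 1220948570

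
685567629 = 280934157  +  404633472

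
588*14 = 8232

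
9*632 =5688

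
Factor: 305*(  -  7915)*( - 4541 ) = 5^2  *19^1*61^1*239^1*1583^1= 10962314575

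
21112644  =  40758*518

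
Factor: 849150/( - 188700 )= -2^( - 1)*3^2 =- 9/2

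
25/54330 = 5/10866 = 0.00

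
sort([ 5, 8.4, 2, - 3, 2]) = [ - 3, 2, 2,5,8.4 ] 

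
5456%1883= 1690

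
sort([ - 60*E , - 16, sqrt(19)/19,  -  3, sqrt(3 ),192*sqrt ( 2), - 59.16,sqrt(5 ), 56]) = [ - 60*E,-59.16, - 16, - 3, sqrt( 19 ) /19, sqrt( 3),sqrt ( 5 ),  56,192*sqrt( 2 ) ]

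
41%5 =1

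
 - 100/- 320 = 5/16 =0.31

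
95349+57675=153024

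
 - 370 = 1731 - 2101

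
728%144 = 8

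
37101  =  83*447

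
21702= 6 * 3617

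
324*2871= 930204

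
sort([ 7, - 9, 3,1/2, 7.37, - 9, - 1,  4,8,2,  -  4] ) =[ - 9, - 9, - 4 , - 1,1/2,2,3,4, 7,7.37,8]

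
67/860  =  67/860=0.08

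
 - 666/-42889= 666/42889 = 0.02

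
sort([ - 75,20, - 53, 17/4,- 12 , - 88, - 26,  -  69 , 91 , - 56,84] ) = [ - 88,-75 , - 69,-56,  -  53, - 26, - 12,17/4,20,84 , 91 ] 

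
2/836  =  1/418 = 0.00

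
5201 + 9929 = 15130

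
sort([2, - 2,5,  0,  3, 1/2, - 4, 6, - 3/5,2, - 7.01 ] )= [-7.01,  -  4,  -  2, - 3/5 , 0,1/2,2, 2, 3,5, 6 ] 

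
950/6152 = 475/3076 = 0.15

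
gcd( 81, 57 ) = 3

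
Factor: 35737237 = 35737237^1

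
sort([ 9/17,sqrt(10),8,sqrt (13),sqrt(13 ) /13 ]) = [ sqrt(13 ) /13, 9/17,sqrt( 10) , sqrt(13 ), 8]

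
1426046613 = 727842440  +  698204173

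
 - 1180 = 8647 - 9827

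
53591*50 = 2679550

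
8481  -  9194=  -  713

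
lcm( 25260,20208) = 101040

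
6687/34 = 6687/34=196.68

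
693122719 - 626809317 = 66313402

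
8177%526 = 287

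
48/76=12/19 = 0.63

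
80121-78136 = 1985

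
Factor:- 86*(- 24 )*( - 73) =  - 2^4*3^1*43^1*73^1 = -150672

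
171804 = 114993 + 56811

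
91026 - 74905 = 16121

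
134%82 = 52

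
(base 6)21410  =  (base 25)4i8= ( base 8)5616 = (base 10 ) 2958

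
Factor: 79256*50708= 2^5*7^1 *1811^1* 9907^1 =4018913248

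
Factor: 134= 2^1 * 67^1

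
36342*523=19006866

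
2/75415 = 2/75415 = 0.00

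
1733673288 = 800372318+933300970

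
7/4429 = 7/4429  =  0.00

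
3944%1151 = 491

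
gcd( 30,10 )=10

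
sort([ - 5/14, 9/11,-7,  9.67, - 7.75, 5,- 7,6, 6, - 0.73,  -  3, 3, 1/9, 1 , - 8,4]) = [ - 8, - 7.75,  -  7,-7, - 3, - 0.73,-5/14,1/9, 9/11,  1, 3,4,5,  6,6,9.67 ]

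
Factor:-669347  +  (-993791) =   -  1663138 = -2^1 *149^1*5581^1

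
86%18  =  14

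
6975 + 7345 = 14320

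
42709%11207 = 9088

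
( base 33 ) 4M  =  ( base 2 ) 10011010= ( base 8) 232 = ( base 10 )154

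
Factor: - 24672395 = - 5^1*11^1*173^1*2593^1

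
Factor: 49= 7^2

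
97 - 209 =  - 112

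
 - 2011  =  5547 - 7558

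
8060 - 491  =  7569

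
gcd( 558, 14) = 2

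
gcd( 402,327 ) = 3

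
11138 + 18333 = 29471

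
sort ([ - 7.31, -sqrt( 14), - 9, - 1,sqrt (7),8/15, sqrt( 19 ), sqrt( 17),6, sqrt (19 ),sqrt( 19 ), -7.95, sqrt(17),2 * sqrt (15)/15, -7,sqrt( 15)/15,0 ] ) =[-9, - 7.95,-7.31, - 7,-sqrt(14), - 1, 0,sqrt( 15) /15 , 2*sqrt (15 )/15, 8/15,sqrt ( 7 ), sqrt( 17), sqrt(17 ),sqrt(19 ),sqrt( 19 ),sqrt(19 ),6]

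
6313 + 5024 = 11337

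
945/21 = 45 = 45.00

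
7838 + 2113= 9951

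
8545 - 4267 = 4278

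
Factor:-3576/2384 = -3/2 = -2^( - 1)*3^1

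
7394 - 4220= 3174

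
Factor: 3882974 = 2^1* 349^1*5563^1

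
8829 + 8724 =17553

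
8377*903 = 7564431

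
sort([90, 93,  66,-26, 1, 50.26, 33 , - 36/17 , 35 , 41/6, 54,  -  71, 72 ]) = [ - 71, - 26, - 36/17, 1, 41/6,33, 35 , 50.26,54, 66, 72, 90, 93]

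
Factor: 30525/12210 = 2^( - 1 ) *5^1 = 5/2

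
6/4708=3/2354 = 0.00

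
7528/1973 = 3 + 1609/1973 = 3.82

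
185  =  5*37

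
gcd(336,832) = 16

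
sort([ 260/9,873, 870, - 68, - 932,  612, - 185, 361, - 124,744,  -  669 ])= [ - 932, - 669, - 185, - 124, - 68,260/9,361,612,744,870,873]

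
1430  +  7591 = 9021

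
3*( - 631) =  - 1893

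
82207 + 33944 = 116151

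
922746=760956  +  161790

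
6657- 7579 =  -922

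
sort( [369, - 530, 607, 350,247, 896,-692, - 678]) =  [ - 692, - 678,-530, 247, 350, 369,  607, 896 ]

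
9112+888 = 10000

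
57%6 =3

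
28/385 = 4/55 = 0.07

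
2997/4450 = 2997/4450 =0.67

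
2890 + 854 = 3744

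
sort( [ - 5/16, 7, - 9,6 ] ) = [-9, - 5/16, 6,  7]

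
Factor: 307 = 307^1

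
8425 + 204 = 8629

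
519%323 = 196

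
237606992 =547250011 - 309643019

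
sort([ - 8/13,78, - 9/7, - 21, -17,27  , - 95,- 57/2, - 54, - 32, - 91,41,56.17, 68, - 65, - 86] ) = [ - 95, - 91, - 86, - 65, - 54,- 32, - 57/2, - 21, - 17, - 9/7, - 8/13,27, 41, 56.17,68,78 ]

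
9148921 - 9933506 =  - 784585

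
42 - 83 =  - 41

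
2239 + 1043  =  3282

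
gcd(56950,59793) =1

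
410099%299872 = 110227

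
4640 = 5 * 928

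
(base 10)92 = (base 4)1130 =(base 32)2S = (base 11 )84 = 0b1011100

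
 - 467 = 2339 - 2806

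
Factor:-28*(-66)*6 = 11088= 2^4*3^2 * 7^1*11^1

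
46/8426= 23/4213 = 0.01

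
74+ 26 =100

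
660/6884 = 165/1721  =  0.10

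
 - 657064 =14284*( - 46 ) 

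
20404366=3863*5282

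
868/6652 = 217/1663= 0.13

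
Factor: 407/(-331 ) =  -11^1*37^1*331^( - 1 ) 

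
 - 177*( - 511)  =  90447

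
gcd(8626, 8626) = 8626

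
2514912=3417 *736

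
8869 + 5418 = 14287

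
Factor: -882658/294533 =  - 2^1*7^1*67^1 * 313^( - 1 ) = -938/313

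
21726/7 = 3103 + 5/7 = 3103.71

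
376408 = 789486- 413078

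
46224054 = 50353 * 918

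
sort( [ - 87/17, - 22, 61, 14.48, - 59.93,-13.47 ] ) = [-59.93, - 22,  -  13.47, - 87/17, 14.48, 61]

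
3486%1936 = 1550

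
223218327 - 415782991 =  - 192564664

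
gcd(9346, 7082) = 2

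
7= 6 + 1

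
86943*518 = 45036474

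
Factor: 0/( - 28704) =0^1 = 0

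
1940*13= 25220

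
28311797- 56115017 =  - 27803220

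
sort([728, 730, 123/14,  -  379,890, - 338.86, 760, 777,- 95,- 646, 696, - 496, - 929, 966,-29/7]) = [-929, - 646,-496, - 379, -338.86,-95, - 29/7,123/14, 696, 728, 730, 760, 777,890, 966 ]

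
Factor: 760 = 2^3*5^1*19^1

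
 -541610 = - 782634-- 241024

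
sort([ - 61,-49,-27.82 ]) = [-61,- 49 ,-27.82]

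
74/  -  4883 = - 74/4883 =- 0.02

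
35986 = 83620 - 47634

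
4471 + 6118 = 10589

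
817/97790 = 817/97790 = 0.01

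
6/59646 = 1/9941  =  0.00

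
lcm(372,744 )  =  744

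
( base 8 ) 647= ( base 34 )CF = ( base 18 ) 159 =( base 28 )F3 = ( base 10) 423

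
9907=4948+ 4959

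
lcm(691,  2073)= 2073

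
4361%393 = 38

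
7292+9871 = 17163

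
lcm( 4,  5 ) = 20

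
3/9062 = 3/9062 = 0.00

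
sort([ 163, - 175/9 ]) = [ - 175/9,163]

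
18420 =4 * 4605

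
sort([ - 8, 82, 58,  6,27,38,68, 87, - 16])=[ - 16, - 8,6,27,  38,58,68,82,87]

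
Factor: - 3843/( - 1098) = 7/2=2^(-1) * 7^1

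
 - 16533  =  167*( - 99)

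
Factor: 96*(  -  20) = - 1920=- 2^7 * 3^1*5^1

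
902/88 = 10 +1/4 = 10.25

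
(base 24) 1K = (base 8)54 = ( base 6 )112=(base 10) 44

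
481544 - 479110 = 2434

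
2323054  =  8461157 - 6138103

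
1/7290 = 1/7290 = 0.00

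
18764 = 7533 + 11231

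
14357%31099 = 14357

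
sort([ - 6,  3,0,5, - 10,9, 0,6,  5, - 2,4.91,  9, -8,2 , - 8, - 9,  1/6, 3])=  [  -  10,-9,  -  8, - 8, - 6, -2,0 , 0, 1/6,2,3,3,  4.91,5, 5,6 , 9,9] 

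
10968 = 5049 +5919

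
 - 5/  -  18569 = 5/18569 = 0.00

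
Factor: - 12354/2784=- 71/16 =-2^(  -  4)*71^1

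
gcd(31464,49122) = 18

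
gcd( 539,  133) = 7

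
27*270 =7290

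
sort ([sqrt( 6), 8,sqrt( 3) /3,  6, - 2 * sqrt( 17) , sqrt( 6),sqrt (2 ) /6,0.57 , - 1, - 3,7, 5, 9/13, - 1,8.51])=[ - 2  *  sqrt(17 ), - 3, - 1, - 1,sqrt(2 ) /6,  0.57 , sqrt( 3 ) /3,9/13,sqrt(6 ),sqrt( 6), 5, 6,7 , 8,8.51 ]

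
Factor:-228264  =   - 2^3*3^1*9511^1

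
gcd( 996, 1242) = 6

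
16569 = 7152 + 9417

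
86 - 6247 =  - 6161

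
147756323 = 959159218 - 811402895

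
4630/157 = 29+77/157 = 29.49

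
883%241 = 160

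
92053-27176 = 64877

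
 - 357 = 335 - 692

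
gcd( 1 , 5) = 1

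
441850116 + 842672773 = 1284522889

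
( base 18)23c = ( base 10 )714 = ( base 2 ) 1011001010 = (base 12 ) 4b6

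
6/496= 3/248 = 0.01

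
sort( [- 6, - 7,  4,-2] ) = [ -7, - 6, - 2,  4]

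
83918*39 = 3272802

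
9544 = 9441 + 103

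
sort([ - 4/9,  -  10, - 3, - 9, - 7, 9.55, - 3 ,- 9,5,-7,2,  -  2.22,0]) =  [ - 10,-9, - 9, - 7, - 7 , - 3, - 3,-2.22, - 4/9,0,2,5,9.55]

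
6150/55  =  1230/11 = 111.82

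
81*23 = 1863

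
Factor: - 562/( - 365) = 2^1*5^( - 1)*73^ (  -  1)*281^1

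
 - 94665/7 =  - 94665/7= -13523.57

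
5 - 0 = 5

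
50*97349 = 4867450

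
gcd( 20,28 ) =4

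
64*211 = 13504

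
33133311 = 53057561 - 19924250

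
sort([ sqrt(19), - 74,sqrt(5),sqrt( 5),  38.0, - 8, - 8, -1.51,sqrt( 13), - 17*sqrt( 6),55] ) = [ - 74, - 17*sqrt( 6), - 8, - 8, - 1.51,sqrt(5),sqrt (5), sqrt( 13),sqrt( 19 ),38.0,55]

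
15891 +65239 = 81130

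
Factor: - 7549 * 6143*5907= -273928305849 = -  3^1*11^1 * 179^1*6143^1*7549^1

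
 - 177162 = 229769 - 406931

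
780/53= 780/53=14.72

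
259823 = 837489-577666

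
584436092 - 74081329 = 510354763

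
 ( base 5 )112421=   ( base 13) 1b43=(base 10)4111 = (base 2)1000000001111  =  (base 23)7hh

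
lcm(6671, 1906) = 13342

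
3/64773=1/21591 = 0.00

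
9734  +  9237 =18971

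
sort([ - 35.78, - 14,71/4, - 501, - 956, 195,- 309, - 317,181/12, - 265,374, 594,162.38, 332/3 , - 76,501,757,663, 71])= [-956, - 501, - 317,-309, - 265, - 76, - 35.78,-14, 181/12, 71/4, 71,  332/3,162.38, 195, 374,  501,  594,663,757 ]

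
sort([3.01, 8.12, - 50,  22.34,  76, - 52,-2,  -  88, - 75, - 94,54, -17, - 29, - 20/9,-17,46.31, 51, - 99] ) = [ - 99, - 94, - 88,-75  ,- 52, - 50, - 29, - 17, - 17, - 20/9,-2,3.01, 8.12, 22.34,  46.31, 51,54 , 76 ] 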